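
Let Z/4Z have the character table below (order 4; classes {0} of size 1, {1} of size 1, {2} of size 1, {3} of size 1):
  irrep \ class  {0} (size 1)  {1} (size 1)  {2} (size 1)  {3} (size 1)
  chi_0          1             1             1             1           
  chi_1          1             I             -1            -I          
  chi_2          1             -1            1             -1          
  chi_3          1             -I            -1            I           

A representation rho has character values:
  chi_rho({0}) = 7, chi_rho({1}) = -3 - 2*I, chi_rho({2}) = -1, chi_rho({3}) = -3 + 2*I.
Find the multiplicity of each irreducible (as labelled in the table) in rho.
Multiplicities: chi_0: 0, chi_1: 1, chi_2: 3, chi_3: 3.

Derivation: Use <chi_rho, chi> = (1/|G|) sum_C |C| * chi_rho(C) * conj(chi(C)) with |G| = 4 for each irreducible chi in the table:
  <chi_rho, chi_0> = (1/4)[1*(7)*conj(1) + 1*(-3 - 2*I)*conj(1) + 1*(-1)*conj(1) + 1*(-3 + 2*I)*conj(1)]
      = (1/4)[(7) + (-3 - 2*I) + (-1) + (-3 + 2*I)] = 0/4 = 0
  <chi_rho, chi_1> = (1/4)[1*(7)*conj(1) + 1*(-3 - 2*I)*conj(I) + 1*(-1)*conj(-1) + 1*(-3 + 2*I)*conj(-I)]
      = (1/4)[(7) + (-2 + 3*I) + (1) + (-2 - 3*I)] = 4/4 = 1
  <chi_rho, chi_2> = (1/4)[1*(7)*conj(1) + 1*(-3 - 2*I)*conj(-1) + 1*(-1)*conj(1) + 1*(-3 + 2*I)*conj(-1)]
      = (1/4)[(7) + (3 + 2*I) + (-1) + (3 - 2*I)] = 12/4 = 3
  <chi_rho, chi_3> = (1/4)[1*(7)*conj(1) + 1*(-3 - 2*I)*conj(-I) + 1*(-1)*conj(-1) + 1*(-3 + 2*I)*conj(I)]
      = (1/4)[(7) + (2 - 3*I) + (1) + (2 + 3*I)] = 12/4 = 3
(Exp terms are combined using exp(i*s)*conj(exp(i*t)) = exp(i*(s-t)), and sums of them are collapsed using the identity that for every m > 1 the m distinct m-th roots of unity sum to 0, e.g. 1 + exp(2*I*pi/3) + exp(-2*I*pi/3) = 0.)
Dimension check: dim(rho) = sum (mult * dim) = 0*1 + 1*1 + 3*1 + 3*1 = 7 = chi_rho(e) = 7.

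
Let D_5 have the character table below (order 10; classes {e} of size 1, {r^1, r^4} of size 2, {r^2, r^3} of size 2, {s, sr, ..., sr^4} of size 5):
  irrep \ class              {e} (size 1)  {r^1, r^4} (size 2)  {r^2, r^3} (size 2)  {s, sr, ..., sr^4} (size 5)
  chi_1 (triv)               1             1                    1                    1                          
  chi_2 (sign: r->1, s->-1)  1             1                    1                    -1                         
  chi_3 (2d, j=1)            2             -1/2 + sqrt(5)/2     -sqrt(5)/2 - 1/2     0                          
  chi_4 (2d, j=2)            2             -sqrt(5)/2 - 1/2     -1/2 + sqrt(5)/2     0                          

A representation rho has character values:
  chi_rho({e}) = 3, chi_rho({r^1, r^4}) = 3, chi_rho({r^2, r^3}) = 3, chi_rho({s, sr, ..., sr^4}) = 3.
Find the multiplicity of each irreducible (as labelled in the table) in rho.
Multiplicities: chi_1: 3, chi_2: 0, chi_3: 0, chi_4: 0.

Working: Use <chi_rho, chi> = (1/|G|) sum_C |C| * chi_rho(C) * conj(chi(C)) with |G| = 10 for each irreducible chi in the table:
  <chi_rho, chi_1> = (1/10)[1*(3)*conj(1) + 2*(3)*conj(1) + 2*(3)*conj(1) + 5*(3)*conj(1)]
      = (1/10)[(3) + (6) + (6) + (15)] = 30/10 = 3
  <chi_rho, chi_2> = (1/10)[1*(3)*conj(1) + 2*(3)*conj(1) + 2*(3)*conj(1) + 5*(3)*conj(-1)]
      = (1/10)[(3) + (6) + (6) + (-15)] = 0/10 = 0
  <chi_rho, chi_3> = (1/10)[1*(3)*conj(2) + 2*(3)*conj(-1/2 + sqrt(5)/2) + 2*(3)*conj(-sqrt(5)/2 - 1/2) + 5*(3)*conj(0)]
      = (1/10)[(6) + (-3 + 3*sqrt(5)) + (-3*sqrt(5) - 3) + (0)] = 0/10 = 0
  <chi_rho, chi_4> = (1/10)[1*(3)*conj(2) + 2*(3)*conj(-sqrt(5)/2 - 1/2) + 2*(3)*conj(-1/2 + sqrt(5)/2) + 5*(3)*conj(0)]
      = (1/10)[(6) + (-3*sqrt(5) - 3) + (-3 + 3*sqrt(5)) + (0)] = 0/10 = 0
Dimension check: dim(rho) = sum (mult * dim) = 3*1 + 0*1 + 0*2 + 0*2 = 3 = chi_rho(e) = 3.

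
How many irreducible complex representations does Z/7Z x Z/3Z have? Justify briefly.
21

Proof sketch: The number of irreducible complex representations of a finite group equals its number of conjugacy classes. Z/7Z x Z/3Z is abelian of order 21, so every element is its own conjugacy class: 21 classes, so Z/7Z x Z/3Z (order 21) has exactly 21 irreducible complex representations.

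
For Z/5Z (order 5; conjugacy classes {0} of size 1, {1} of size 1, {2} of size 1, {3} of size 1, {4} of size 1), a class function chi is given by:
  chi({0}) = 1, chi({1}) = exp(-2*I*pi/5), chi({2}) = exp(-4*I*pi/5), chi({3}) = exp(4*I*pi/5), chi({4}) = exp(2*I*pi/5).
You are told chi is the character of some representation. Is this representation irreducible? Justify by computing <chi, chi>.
Irreducible: <chi, chi> = 1.

Why: <chi, chi> = (1/|G|) sum_C |C| * |chi(C)|^2 = (1/5)[1*|1|^2 + 1*|exp(-2*I*pi/5)|^2 + 1*|exp(-4*I*pi/5)|^2 + 1*|exp(4*I*pi/5)|^2 + 1*|exp(2*I*pi/5)|^2]
  = (1/5)[(1) + (1) + (1) + (1) + (1)] = 5/5 = 1.
(Exp terms are combined using exp(i*s)*conj(exp(i*t)) = exp(i*(s-t)), and sums of them are collapsed using the identity that for every m > 1 the m distinct m-th roots of unity sum to 0, e.g. 1 + exp(2*I*pi/3) + exp(-2*I*pi/3) = 0.)
A character is irreducible iff <chi, chi> = 1, so this representation is irreducible.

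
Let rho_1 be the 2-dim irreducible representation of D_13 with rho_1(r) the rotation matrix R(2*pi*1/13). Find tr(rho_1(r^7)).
chi_{rho_1}(r^7) = 2*cos(2*pi*1*7/13) = -2*cos(pi/13)

Proof sketch: rho_1(r^7) is rotation by angle 2*pi*1*7/13, whose trace is 2*cos(2*pi*1*7/13) = -2*cos(pi/13).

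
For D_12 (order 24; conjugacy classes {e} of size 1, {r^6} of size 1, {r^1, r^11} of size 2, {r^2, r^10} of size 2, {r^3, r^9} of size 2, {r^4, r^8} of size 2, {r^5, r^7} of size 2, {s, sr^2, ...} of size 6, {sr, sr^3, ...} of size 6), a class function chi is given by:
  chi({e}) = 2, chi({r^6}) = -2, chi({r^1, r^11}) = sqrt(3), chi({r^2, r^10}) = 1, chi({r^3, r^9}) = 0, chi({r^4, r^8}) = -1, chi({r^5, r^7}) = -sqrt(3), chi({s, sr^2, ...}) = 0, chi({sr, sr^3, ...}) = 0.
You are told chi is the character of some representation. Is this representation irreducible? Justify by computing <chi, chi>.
Irreducible: <chi, chi> = 1.

Reasoning: <chi, chi> = (1/|G|) sum_C |C| * |chi(C)|^2 = (1/24)[1*|2|^2 + 1*|-2|^2 + 2*|sqrt(3)|^2 + 2*|1|^2 + 2*|0|^2 + 2*|-1|^2 + 2*|-sqrt(3)|^2 + 6*|0|^2 + 6*|0|^2]
  = (1/24)[(4) + (4) + (6) + (2) + (0) + (2) + (6) + (0) + (0)] = 24/24 = 1.
A character is irreducible iff <chi, chi> = 1, so this representation is irreducible.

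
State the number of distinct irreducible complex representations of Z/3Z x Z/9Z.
27

Working: The number of irreducible complex representations of a finite group equals its number of conjugacy classes. Z/3Z x Z/9Z is abelian of order 27, so every element is its own conjugacy class: 27 classes, so Z/3Z x Z/9Z (order 27) has exactly 27 irreducible complex representations.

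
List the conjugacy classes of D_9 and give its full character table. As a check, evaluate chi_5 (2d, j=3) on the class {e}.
Conjugacy classes: {e} of size 1, {r^1, r^8} of size 2, {r^2, r^7} of size 2, {r^3, r^6} of size 2, {r^4, r^5} of size 2, {s, sr, ..., sr^8} of size 9.
Character table:
  irrep \ class              {e} (size 1)  {r^1, r^8} (size 2)  {r^2, r^7} (size 2)  {r^3, r^6} (size 2)  {r^4, r^5} (size 2)  {s, sr, ..., sr^8} (size 9)
  chi_1 (triv)               1             1                    1                    1                    1                    1                          
  chi_2 (sign: r->1, s->-1)  1             1                    1                    1                    1                    -1                         
  chi_3 (2d, j=1)            2             2*cos(2*pi/9)        2*cos(4*pi/9)        -1                   -2*cos(pi/9)         0                          
  chi_4 (2d, j=2)            2             2*cos(4*pi/9)        -2*cos(pi/9)         -1                   2*cos(2*pi/9)        0                          
  chi_5 (2d, j=3)            2             -1                   -1                   2                    -1                   0                          
  chi_6 (2d, j=4)            2             -2*cos(pi/9)         2*cos(2*pi/9)        -1                   2*cos(4*pi/9)        0                          

Spot check: chi_5 (2d, j=3) on {e} = 2.

Details: D_9 has order 2*9 = 18 with 6 conjugacy classes, hence 6 irreducibles. Sum of squared dims 1 + 1 + 4 + 4 + 4 + 4 = 18 = |G|. Linear characters come from the abelianisation; the 2-dimensional irreps have character r^k -> 2*cos(2*pi*j*k/9), reflections -> 0.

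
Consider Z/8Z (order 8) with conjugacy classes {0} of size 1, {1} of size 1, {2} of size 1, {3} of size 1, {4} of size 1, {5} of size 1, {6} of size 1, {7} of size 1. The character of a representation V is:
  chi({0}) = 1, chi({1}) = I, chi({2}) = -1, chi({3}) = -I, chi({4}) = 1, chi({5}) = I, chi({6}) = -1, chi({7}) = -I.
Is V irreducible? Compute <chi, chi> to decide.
Irreducible: <chi, chi> = 1.

Why: <chi, chi> = (1/|G|) sum_C |C| * |chi(C)|^2 = (1/8)[1*|1|^2 + 1*|I|^2 + 1*|-1|^2 + 1*|-I|^2 + 1*|1|^2 + 1*|I|^2 + 1*|-1|^2 + 1*|-I|^2]
  = (1/8)[(1) + (1) + (1) + (1) + (1) + (1) + (1) + (1)] = 8/8 = 1.
(Exp terms are combined using exp(i*s)*conj(exp(i*t)) = exp(i*(s-t)), and sums of them are collapsed using the identity that for every m > 1 the m distinct m-th roots of unity sum to 0, e.g. 1 + exp(2*I*pi/3) + exp(-2*I*pi/3) = 0.)
A character is irreducible iff <chi, chi> = 1, so this representation is irreducible.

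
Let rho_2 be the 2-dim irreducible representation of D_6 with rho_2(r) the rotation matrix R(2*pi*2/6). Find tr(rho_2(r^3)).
chi_{rho_2}(r^3) = 2*cos(2*pi*2*3/6) = 2

Why: rho_2(r^3) is rotation by angle 2*pi*2*3/6, whose trace is 2*cos(2*pi*2*3/6) = 2.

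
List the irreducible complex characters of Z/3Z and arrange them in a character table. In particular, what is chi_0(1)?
Character table of Z/3Z (irreps indexed chi_0,...,chi_2 with chi_k(m) = zeta_3^(k*m), zeta_3 = exp(2*pi*i/3)):
  irrep \ class  {0} (size 1)  {1} (size 1)    {2} (size 1)  
  chi_0          1             1               1             
  chi_1          1             exp(2*I*pi/3)   exp(-2*I*pi/3)
  chi_2          1             exp(-2*I*pi/3)  exp(2*I*pi/3) 

Spot check: chi_0(1) = zeta_3^(0*1) = zeta_3^0 = 1.

Argument: Z/3Z is abelian, so all 3 irreducible complex representations are 1-dimensional. They are given by chi_k(m) = zeta_3^(k*m) for k = 0,...,2. Row orthogonality: sum_m chi_k(m) conj(chi_l(m)) = 3 * [k = l].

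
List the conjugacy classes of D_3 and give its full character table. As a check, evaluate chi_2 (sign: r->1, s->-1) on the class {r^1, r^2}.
Conjugacy classes: {e} of size 1, {r^1, r^2} of size 2, {s, sr, ..., sr^2} of size 3.
Character table:
  irrep \ class              {e} (size 1)  {r^1, r^2} (size 2)  {s, sr, ..., sr^2} (size 3)
  chi_1 (triv)               1             1                    1                          
  chi_2 (sign: r->1, s->-1)  1             1                    -1                         
  chi_3 (2d, j=1)            2             -1                   0                          

Spot check: chi_2 (sign: r->1, s->-1) on {r^1, r^2} = 1.

Derivation: D_3 has order 2*3 = 6 with 3 conjugacy classes, hence 3 irreducibles. Sum of squared dims 1 + 1 + 4 = 6 = |G|. Linear characters come from the abelianisation; the 2-dimensional irreps have character r^k -> 2*cos(2*pi*j*k/3), reflections -> 0.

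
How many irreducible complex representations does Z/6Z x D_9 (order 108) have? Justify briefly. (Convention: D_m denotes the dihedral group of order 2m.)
36

The number of irreducible complex representations of a finite group equals its number of conjugacy classes. For a direct product, #classes(G x H) = #classes(G) * #classes(H). Z/6Z has 6 classes (abelian), D_9 has 6 classes, so 6 * 6 = 36, so Z/6Z x D_9 (order 108) has exactly 36 irreducible complex representations.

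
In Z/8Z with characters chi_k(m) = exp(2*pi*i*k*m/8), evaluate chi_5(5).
chi_5(5) = zeta_8^25 = exp(I*pi/4)

Explanation: chi_5(5) = zeta_8^(5*5) = zeta_8^25. Since zeta_8^8 = 1, this equals zeta_8^1 = exp(2*pi*i*1/8) = exp(I*pi/4).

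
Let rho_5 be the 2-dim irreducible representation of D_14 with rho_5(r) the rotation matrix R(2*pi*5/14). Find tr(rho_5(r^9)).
chi_{rho_5}(r^9) = 2*cos(2*pi*5*9/14) = 2*cos(45*pi/7)

Working: rho_5(r^9) is rotation by angle 2*pi*5*9/14, whose trace is 2*cos(2*pi*5*9/14) = 2*cos(45*pi/7).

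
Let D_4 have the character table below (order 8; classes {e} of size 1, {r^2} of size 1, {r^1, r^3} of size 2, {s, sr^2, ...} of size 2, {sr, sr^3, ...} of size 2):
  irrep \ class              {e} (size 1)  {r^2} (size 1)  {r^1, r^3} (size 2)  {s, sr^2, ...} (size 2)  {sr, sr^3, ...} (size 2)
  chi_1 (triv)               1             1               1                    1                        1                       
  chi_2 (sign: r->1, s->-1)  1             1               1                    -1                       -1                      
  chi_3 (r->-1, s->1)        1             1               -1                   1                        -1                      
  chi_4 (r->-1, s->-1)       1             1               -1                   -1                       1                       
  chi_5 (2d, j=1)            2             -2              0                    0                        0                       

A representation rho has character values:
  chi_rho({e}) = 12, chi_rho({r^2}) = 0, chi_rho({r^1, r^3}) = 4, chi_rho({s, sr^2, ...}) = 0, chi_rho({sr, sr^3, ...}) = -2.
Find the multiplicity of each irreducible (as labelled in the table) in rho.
Multiplicities: chi_1: 2, chi_2: 3, chi_3: 1, chi_4: 0, chi_5: 3.

Explanation: Use <chi_rho, chi> = (1/|G|) sum_C |C| * chi_rho(C) * conj(chi(C)) with |G| = 8 for each irreducible chi in the table:
  <chi_rho, chi_1> = (1/8)[1*(12)*conj(1) + 1*(0)*conj(1) + 2*(4)*conj(1) + 2*(0)*conj(1) + 2*(-2)*conj(1)]
      = (1/8)[(12) + (0) + (8) + (0) + (-4)] = 16/8 = 2
  <chi_rho, chi_2> = (1/8)[1*(12)*conj(1) + 1*(0)*conj(1) + 2*(4)*conj(1) + 2*(0)*conj(-1) + 2*(-2)*conj(-1)]
      = (1/8)[(12) + (0) + (8) + (0) + (4)] = 24/8 = 3
  <chi_rho, chi_3> = (1/8)[1*(12)*conj(1) + 1*(0)*conj(1) + 2*(4)*conj(-1) + 2*(0)*conj(1) + 2*(-2)*conj(-1)]
      = (1/8)[(12) + (0) + (-8) + (0) + (4)] = 8/8 = 1
  <chi_rho, chi_4> = (1/8)[1*(12)*conj(1) + 1*(0)*conj(1) + 2*(4)*conj(-1) + 2*(0)*conj(-1) + 2*(-2)*conj(1)]
      = (1/8)[(12) + (0) + (-8) + (0) + (-4)] = 0/8 = 0
  <chi_rho, chi_5> = (1/8)[1*(12)*conj(2) + 1*(0)*conj(-2) + 2*(4)*conj(0) + 2*(0)*conj(0) + 2*(-2)*conj(0)]
      = (1/8)[(24) + (0) + (0) + (0) + (0)] = 24/8 = 3
Dimension check: dim(rho) = sum (mult * dim) = 2*1 + 3*1 + 1*1 + 0*1 + 3*2 = 12 = chi_rho(e) = 12.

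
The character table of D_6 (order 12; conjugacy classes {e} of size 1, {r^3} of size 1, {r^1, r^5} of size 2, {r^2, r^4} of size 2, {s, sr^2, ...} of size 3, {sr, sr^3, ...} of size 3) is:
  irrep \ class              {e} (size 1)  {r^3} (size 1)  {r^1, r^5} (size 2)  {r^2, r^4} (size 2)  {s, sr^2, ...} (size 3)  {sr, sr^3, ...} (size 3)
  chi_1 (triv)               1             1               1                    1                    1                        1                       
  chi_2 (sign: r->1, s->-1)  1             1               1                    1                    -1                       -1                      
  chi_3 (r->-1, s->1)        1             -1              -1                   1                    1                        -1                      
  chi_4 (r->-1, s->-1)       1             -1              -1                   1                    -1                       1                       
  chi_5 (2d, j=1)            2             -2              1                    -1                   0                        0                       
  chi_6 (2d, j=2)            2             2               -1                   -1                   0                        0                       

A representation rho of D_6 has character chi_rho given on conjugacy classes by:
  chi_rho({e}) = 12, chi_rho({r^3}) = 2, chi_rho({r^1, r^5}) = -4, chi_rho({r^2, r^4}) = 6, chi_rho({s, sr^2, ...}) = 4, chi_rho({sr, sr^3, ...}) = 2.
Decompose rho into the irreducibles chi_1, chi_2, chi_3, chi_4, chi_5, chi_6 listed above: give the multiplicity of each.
Multiplicities: chi_1: 3, chi_2: 0, chi_3: 3, chi_4: 2, chi_5: 0, chi_6: 2.

Proof sketch: Use <chi_rho, chi> = (1/|G|) sum_C |C| * chi_rho(C) * conj(chi(C)) with |G| = 12 for each irreducible chi in the table:
  <chi_rho, chi_1> = (1/12)[1*(12)*conj(1) + 1*(2)*conj(1) + 2*(-4)*conj(1) + 2*(6)*conj(1) + 3*(4)*conj(1) + 3*(2)*conj(1)]
      = (1/12)[(12) + (2) + (-8) + (12) + (12) + (6)] = 36/12 = 3
  <chi_rho, chi_2> = (1/12)[1*(12)*conj(1) + 1*(2)*conj(1) + 2*(-4)*conj(1) + 2*(6)*conj(1) + 3*(4)*conj(-1) + 3*(2)*conj(-1)]
      = (1/12)[(12) + (2) + (-8) + (12) + (-12) + (-6)] = 0/12 = 0
  <chi_rho, chi_3> = (1/12)[1*(12)*conj(1) + 1*(2)*conj(-1) + 2*(-4)*conj(-1) + 2*(6)*conj(1) + 3*(4)*conj(1) + 3*(2)*conj(-1)]
      = (1/12)[(12) + (-2) + (8) + (12) + (12) + (-6)] = 36/12 = 3
  <chi_rho, chi_4> = (1/12)[1*(12)*conj(1) + 1*(2)*conj(-1) + 2*(-4)*conj(-1) + 2*(6)*conj(1) + 3*(4)*conj(-1) + 3*(2)*conj(1)]
      = (1/12)[(12) + (-2) + (8) + (12) + (-12) + (6)] = 24/12 = 2
  <chi_rho, chi_5> = (1/12)[1*(12)*conj(2) + 1*(2)*conj(-2) + 2*(-4)*conj(1) + 2*(6)*conj(-1) + 3*(4)*conj(0) + 3*(2)*conj(0)]
      = (1/12)[(24) + (-4) + (-8) + (-12) + (0) + (0)] = 0/12 = 0
  <chi_rho, chi_6> = (1/12)[1*(12)*conj(2) + 1*(2)*conj(2) + 2*(-4)*conj(-1) + 2*(6)*conj(-1) + 3*(4)*conj(0) + 3*(2)*conj(0)]
      = (1/12)[(24) + (4) + (8) + (-12) + (0) + (0)] = 24/12 = 2
Dimension check: dim(rho) = sum (mult * dim) = 3*1 + 0*1 + 3*1 + 2*1 + 0*2 + 2*2 = 12 = chi_rho(e) = 12.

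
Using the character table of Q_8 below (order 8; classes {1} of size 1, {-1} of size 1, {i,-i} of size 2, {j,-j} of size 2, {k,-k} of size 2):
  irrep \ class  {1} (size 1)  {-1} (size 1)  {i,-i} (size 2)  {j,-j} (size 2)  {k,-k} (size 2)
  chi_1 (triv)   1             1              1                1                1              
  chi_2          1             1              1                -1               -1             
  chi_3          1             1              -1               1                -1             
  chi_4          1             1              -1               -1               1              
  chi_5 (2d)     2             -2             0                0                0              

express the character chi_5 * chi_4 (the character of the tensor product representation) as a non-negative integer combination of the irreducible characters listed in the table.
chi_5 tensor chi_4 = chi_5 (all other irreducibles have multiplicity 0).

Derivation: The character of a tensor product is the pointwise product (chi_5 * chi_4)(C) = chi_5(C) * chi_4(C):
  {1}: (2)*(1), {-1}: (-2)*(1), {i,-i}: (0)*(-1), {j,-j}: (0)*(-1), {k,-k}: (0)*(1)
so (chi_5 * chi_4) takes values
  {1} -> 2, {-1} -> -2, {i,-i} -> 0, {j,-j} -> 0, {k,-k} -> 0.
Now take the inner product of this character with each irreducible chi from the table, <chi_5*chi_4, chi> = (1/8) sum_C |C| (chi_5*chi_4)(C) conj(chi(C)):
  <chi_5*chi_4, chi_1> = (1/8)[1*(2)*conj(1) + 1*(-2)*conj(1) + 2*(0)*conj(1) + 2*(0)*conj(1) + 2*(0)*conj(1)]
      = (1/8)[(2) + (-2) + (0) + (0) + (0)] = 0/8 = 0
  <chi_5*chi_4, chi_2> = (1/8)[1*(2)*conj(1) + 1*(-2)*conj(1) + 2*(0)*conj(1) + 2*(0)*conj(-1) + 2*(0)*conj(-1)]
      = (1/8)[(2) + (-2) + (0) + (0) + (0)] = 0/8 = 0
  <chi_5*chi_4, chi_3> = (1/8)[1*(2)*conj(1) + 1*(-2)*conj(1) + 2*(0)*conj(-1) + 2*(0)*conj(1) + 2*(0)*conj(-1)]
      = (1/8)[(2) + (-2) + (0) + (0) + (0)] = 0/8 = 0
  <chi_5*chi_4, chi_4> = (1/8)[1*(2)*conj(1) + 1*(-2)*conj(1) + 2*(0)*conj(-1) + 2*(0)*conj(-1) + 2*(0)*conj(1)]
      = (1/8)[(2) + (-2) + (0) + (0) + (0)] = 0/8 = 0
  <chi_5*chi_4, chi_5> = (1/8)[1*(2)*conj(2) + 1*(-2)*conj(-2) + 2*(0)*conj(0) + 2*(0)*conj(0) + 2*(0)*conj(0)]
      = (1/8)[(4) + (4) + (0) + (0) + (0)] = 8/8 = 1
Hence the multiplicities are chi_5: 1. Dimension check: dim(chi_5)*dim(chi_4) = 2*1 = 2 and sum (mult * dim) = 1*2 = 2.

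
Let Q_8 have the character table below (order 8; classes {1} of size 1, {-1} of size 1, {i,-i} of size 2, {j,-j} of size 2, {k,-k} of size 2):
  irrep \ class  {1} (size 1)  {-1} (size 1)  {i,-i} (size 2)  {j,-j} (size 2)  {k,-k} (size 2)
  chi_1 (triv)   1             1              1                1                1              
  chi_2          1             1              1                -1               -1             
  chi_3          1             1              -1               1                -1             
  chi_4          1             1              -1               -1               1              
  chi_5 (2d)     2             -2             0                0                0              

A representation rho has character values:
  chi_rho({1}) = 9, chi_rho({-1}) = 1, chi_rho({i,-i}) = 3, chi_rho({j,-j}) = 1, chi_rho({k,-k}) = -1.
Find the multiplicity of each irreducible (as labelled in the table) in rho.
Multiplicities: chi_1: 2, chi_2: 2, chi_3: 1, chi_4: 0, chi_5: 2.

Why: Use <chi_rho, chi> = (1/|G|) sum_C |C| * chi_rho(C) * conj(chi(C)) with |G| = 8 for each irreducible chi in the table:
  <chi_rho, chi_1> = (1/8)[1*(9)*conj(1) + 1*(1)*conj(1) + 2*(3)*conj(1) + 2*(1)*conj(1) + 2*(-1)*conj(1)]
      = (1/8)[(9) + (1) + (6) + (2) + (-2)] = 16/8 = 2
  <chi_rho, chi_2> = (1/8)[1*(9)*conj(1) + 1*(1)*conj(1) + 2*(3)*conj(1) + 2*(1)*conj(-1) + 2*(-1)*conj(-1)]
      = (1/8)[(9) + (1) + (6) + (-2) + (2)] = 16/8 = 2
  <chi_rho, chi_3> = (1/8)[1*(9)*conj(1) + 1*(1)*conj(1) + 2*(3)*conj(-1) + 2*(1)*conj(1) + 2*(-1)*conj(-1)]
      = (1/8)[(9) + (1) + (-6) + (2) + (2)] = 8/8 = 1
  <chi_rho, chi_4> = (1/8)[1*(9)*conj(1) + 1*(1)*conj(1) + 2*(3)*conj(-1) + 2*(1)*conj(-1) + 2*(-1)*conj(1)]
      = (1/8)[(9) + (1) + (-6) + (-2) + (-2)] = 0/8 = 0
  <chi_rho, chi_5> = (1/8)[1*(9)*conj(2) + 1*(1)*conj(-2) + 2*(3)*conj(0) + 2*(1)*conj(0) + 2*(-1)*conj(0)]
      = (1/8)[(18) + (-2) + (0) + (0) + (0)] = 16/8 = 2
Dimension check: dim(rho) = sum (mult * dim) = 2*1 + 2*1 + 1*1 + 0*1 + 2*2 = 9 = chi_rho(e) = 9.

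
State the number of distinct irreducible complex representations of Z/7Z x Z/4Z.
28

Working: The number of irreducible complex representations of a finite group equals its number of conjugacy classes. Z/7Z x Z/4Z is abelian of order 28, so every element is its own conjugacy class: 28 classes, so Z/7Z x Z/4Z (order 28) has exactly 28 irreducible complex representations.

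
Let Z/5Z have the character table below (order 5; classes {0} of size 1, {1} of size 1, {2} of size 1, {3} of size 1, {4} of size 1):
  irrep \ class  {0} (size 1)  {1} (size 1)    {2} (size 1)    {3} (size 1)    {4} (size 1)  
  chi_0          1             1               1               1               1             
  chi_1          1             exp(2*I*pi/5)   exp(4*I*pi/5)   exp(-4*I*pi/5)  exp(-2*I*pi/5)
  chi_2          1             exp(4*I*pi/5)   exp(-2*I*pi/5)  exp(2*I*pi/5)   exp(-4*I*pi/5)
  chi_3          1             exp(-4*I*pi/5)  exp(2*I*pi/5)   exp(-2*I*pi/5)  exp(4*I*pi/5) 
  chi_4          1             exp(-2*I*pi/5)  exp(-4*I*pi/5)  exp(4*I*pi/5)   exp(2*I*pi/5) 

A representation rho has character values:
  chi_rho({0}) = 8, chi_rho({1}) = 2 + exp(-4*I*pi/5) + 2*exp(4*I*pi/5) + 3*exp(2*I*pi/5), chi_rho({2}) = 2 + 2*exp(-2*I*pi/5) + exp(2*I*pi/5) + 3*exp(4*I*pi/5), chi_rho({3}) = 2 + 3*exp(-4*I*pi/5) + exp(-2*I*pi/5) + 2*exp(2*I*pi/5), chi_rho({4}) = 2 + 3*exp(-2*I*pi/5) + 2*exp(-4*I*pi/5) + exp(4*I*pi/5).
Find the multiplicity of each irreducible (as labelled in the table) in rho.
Multiplicities: chi_0: 2, chi_1: 3, chi_2: 2, chi_3: 1, chi_4: 0.

Argument: Use <chi_rho, chi> = (1/|G|) sum_C |C| * chi_rho(C) * conj(chi(C)) with |G| = 5 for each irreducible chi in the table:
  <chi_rho, chi_0> = (1/5)[1*(8)*conj(1) + 1*(2 + exp(-4*I*pi/5) + 2*exp(4*I*pi/5) + 3*exp(2*I*pi/5))*conj(1) + 1*(2 + 2*exp(-2*I*pi/5) + exp(2*I*pi/5) + 3*exp(4*I*pi/5))*conj(1) + 1*(2 + 3*exp(-4*I*pi/5) + exp(-2*I*pi/5) + 2*exp(2*I*pi/5))*conj(1) + 1*(2 + 3*exp(-2*I*pi/5) + 2*exp(-4*I*pi/5) + exp(4*I*pi/5))*conj(1)]
      = (1/5)[(8) + (2 + exp(-4*I*pi/5) + 2*exp(4*I*pi/5) + 3*exp(2*I*pi/5)) + (2 + 2*exp(-2*I*pi/5) + exp(2*I*pi/5) + 3*exp(4*I*pi/5)) + (2 + 3*exp(-4*I*pi/5) + exp(-2*I*pi/5) + 2*exp(2*I*pi/5)) + (2 + 3*exp(-2*I*pi/5) + 2*exp(-4*I*pi/5) + exp(4*I*pi/5))] = 10/5 = 2
  <chi_rho, chi_1> = (1/5)[1*(8)*conj(1) + 1*(2 + exp(-4*I*pi/5) + 2*exp(4*I*pi/5) + 3*exp(2*I*pi/5))*conj(exp(2*I*pi/5)) + 1*(2 + 2*exp(-2*I*pi/5) + exp(2*I*pi/5) + 3*exp(4*I*pi/5))*conj(exp(4*I*pi/5)) + 1*(2 + 3*exp(-4*I*pi/5) + exp(-2*I*pi/5) + 2*exp(2*I*pi/5))*conj(exp(-4*I*pi/5)) + 1*(2 + 3*exp(-2*I*pi/5) + 2*exp(-4*I*pi/5) + exp(4*I*pi/5))*conj(exp(-2*I*pi/5))]
      = (1/5)[(8) + (3 + 2*exp(-2*I*pi/5) + exp(4*I*pi/5) + 2*exp(2*I*pi/5)) + (3 + 2*exp(-4*I*pi/5) + exp(-2*I*pi/5) + 2*exp(4*I*pi/5)) + (3 + 2*exp(-4*I*pi/5) + exp(2*I*pi/5) + 2*exp(4*I*pi/5)) + (3 + 2*exp(-2*I*pi/5) + exp(-4*I*pi/5) + 2*exp(2*I*pi/5))] = 15/5 = 3
  <chi_rho, chi_2> = (1/5)[1*(8)*conj(1) + 1*(2 + exp(-4*I*pi/5) + 2*exp(4*I*pi/5) + 3*exp(2*I*pi/5))*conj(exp(4*I*pi/5)) + 1*(2 + 2*exp(-2*I*pi/5) + exp(2*I*pi/5) + 3*exp(4*I*pi/5))*conj(exp(-2*I*pi/5)) + 1*(2 + 3*exp(-4*I*pi/5) + exp(-2*I*pi/5) + 2*exp(2*I*pi/5))*conj(exp(2*I*pi/5)) + 1*(2 + 3*exp(-2*I*pi/5) + 2*exp(-4*I*pi/5) + exp(4*I*pi/5))*conj(exp(-4*I*pi/5))]
      = (1/5)[(8) + (2 + 3*exp(-2*I*pi/5) + 2*exp(-4*I*pi/5) + exp(2*I*pi/5)) + (2 + 3*exp(-4*I*pi/5) + exp(4*I*pi/5) + 2*exp(2*I*pi/5)) + (2 + 2*exp(-2*I*pi/5) + exp(-4*I*pi/5) + 3*exp(4*I*pi/5)) + (2 + exp(-2*I*pi/5) + 2*exp(4*I*pi/5) + 3*exp(2*I*pi/5))] = 10/5 = 2
  <chi_rho, chi_3> = (1/5)[1*(8)*conj(1) + 1*(2 + exp(-4*I*pi/5) + 2*exp(4*I*pi/5) + 3*exp(2*I*pi/5))*conj(exp(-4*I*pi/5)) + 1*(2 + 2*exp(-2*I*pi/5) + exp(2*I*pi/5) + 3*exp(4*I*pi/5))*conj(exp(2*I*pi/5)) + 1*(2 + 3*exp(-4*I*pi/5) + exp(-2*I*pi/5) + 2*exp(2*I*pi/5))*conj(exp(-2*I*pi/5)) + 1*(2 + 3*exp(-2*I*pi/5) + 2*exp(-4*I*pi/5) + exp(4*I*pi/5))*conj(exp(4*I*pi/5))]
      = (1/5)[(8) + (1 + 2*exp(-2*I*pi/5) + 3*exp(-4*I*pi/5) + 2*exp(4*I*pi/5)) + (1 + 2*exp(-2*I*pi/5) + 2*exp(-4*I*pi/5) + 3*exp(2*I*pi/5)) + (1 + 3*exp(-2*I*pi/5) + 2*exp(4*I*pi/5) + 2*exp(2*I*pi/5)) + (1 + 2*exp(-4*I*pi/5) + 3*exp(4*I*pi/5) + 2*exp(2*I*pi/5))] = 5/5 = 1
  <chi_rho, chi_4> = (1/5)[1*(8)*conj(1) + 1*(2 + exp(-4*I*pi/5) + 2*exp(4*I*pi/5) + 3*exp(2*I*pi/5))*conj(exp(-2*I*pi/5)) + 1*(2 + 2*exp(-2*I*pi/5) + exp(2*I*pi/5) + 3*exp(4*I*pi/5))*conj(exp(-4*I*pi/5)) + 1*(2 + 3*exp(-4*I*pi/5) + exp(-2*I*pi/5) + 2*exp(2*I*pi/5))*conj(exp(4*I*pi/5)) + 1*(2 + 3*exp(-2*I*pi/5) + 2*exp(-4*I*pi/5) + exp(4*I*pi/5))*conj(exp(2*I*pi/5))]
      = (1/5)[(8) + (2*exp(-4*I*pi/5) + exp(-2*I*pi/5) + 3*exp(4*I*pi/5) + 2*exp(2*I*pi/5)) + (3*exp(-2*I*pi/5) + exp(-4*I*pi/5) + 2*exp(4*I*pi/5) + 2*exp(2*I*pi/5)) + (2*exp(-2*I*pi/5) + 2*exp(-4*I*pi/5) + exp(4*I*pi/5) + 3*exp(2*I*pi/5)) + (2*exp(-2*I*pi/5) + 3*exp(-4*I*pi/5) + exp(2*I*pi/5) + 2*exp(4*I*pi/5))] = 0/5 = 0
(Exp terms are combined using exp(i*s)*conj(exp(i*t)) = exp(i*(s-t)), and sums of them are collapsed using the identity that for every m > 1 the m distinct m-th roots of unity sum to 0, e.g. 1 + exp(2*I*pi/3) + exp(-2*I*pi/3) = 0.)
Dimension check: dim(rho) = sum (mult * dim) = 2*1 + 3*1 + 2*1 + 1*1 + 0*1 = 8 = chi_rho(e) = 8.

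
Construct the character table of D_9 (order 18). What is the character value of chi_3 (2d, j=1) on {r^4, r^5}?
Conjugacy classes: {e} of size 1, {r^1, r^8} of size 2, {r^2, r^7} of size 2, {r^3, r^6} of size 2, {r^4, r^5} of size 2, {s, sr, ..., sr^8} of size 9.
Character table:
  irrep \ class              {e} (size 1)  {r^1, r^8} (size 2)  {r^2, r^7} (size 2)  {r^3, r^6} (size 2)  {r^4, r^5} (size 2)  {s, sr, ..., sr^8} (size 9)
  chi_1 (triv)               1             1                    1                    1                    1                    1                          
  chi_2 (sign: r->1, s->-1)  1             1                    1                    1                    1                    -1                         
  chi_3 (2d, j=1)            2             2*cos(2*pi/9)        2*cos(4*pi/9)        -1                   -2*cos(pi/9)         0                          
  chi_4 (2d, j=2)            2             2*cos(4*pi/9)        -2*cos(pi/9)         -1                   2*cos(2*pi/9)        0                          
  chi_5 (2d, j=3)            2             -1                   -1                   2                    -1                   0                          
  chi_6 (2d, j=4)            2             -2*cos(pi/9)         2*cos(2*pi/9)        -1                   2*cos(4*pi/9)        0                          

Spot check: chi_3 (2d, j=1) on {r^4, r^5} = -2*cos(pi/9).

Explanation: D_9 has order 2*9 = 18 with 6 conjugacy classes, hence 6 irreducibles. Sum of squared dims 1 + 1 + 4 + 4 + 4 + 4 = 18 = |G|. Linear characters come from the abelianisation; the 2-dimensional irreps have character r^k -> 2*cos(2*pi*j*k/9), reflections -> 0.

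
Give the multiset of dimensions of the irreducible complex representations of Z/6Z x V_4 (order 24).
Dimensions: 1, 1, 1, 1, 1, 1, 1, 1, 1, 1, 1, 1, 1, 1, 1, 1, 1, 1, 1, 1, 1, 1, 1, 1

Explanation: There are 24 irreducibles (= number of conjugacy classes). Their dimensions d_i satisfy sum d_i^2 = |G| = 24: 1 + 1 + 1 + 1 + 1 + 1 + 1 + 1 + 1 + 1 + 1 + 1 + 1 + 1 + 1 + 1 + 1 + 1 + 1 + 1 + 1 + 1 + 1 + 1 = 24. (For the product with Z/6Z: each of the 6 1-dim characters of Z/6Z tensors with each irrep of V_4, giving 6 copies of each V_4-dimension.)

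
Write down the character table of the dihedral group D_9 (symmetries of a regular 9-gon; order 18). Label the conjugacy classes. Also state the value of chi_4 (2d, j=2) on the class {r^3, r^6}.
Conjugacy classes: {e} of size 1, {r^1, r^8} of size 2, {r^2, r^7} of size 2, {r^3, r^6} of size 2, {r^4, r^5} of size 2, {s, sr, ..., sr^8} of size 9.
Character table:
  irrep \ class              {e} (size 1)  {r^1, r^8} (size 2)  {r^2, r^7} (size 2)  {r^3, r^6} (size 2)  {r^4, r^5} (size 2)  {s, sr, ..., sr^8} (size 9)
  chi_1 (triv)               1             1                    1                    1                    1                    1                          
  chi_2 (sign: r->1, s->-1)  1             1                    1                    1                    1                    -1                         
  chi_3 (2d, j=1)            2             2*cos(2*pi/9)        2*cos(4*pi/9)        -1                   -2*cos(pi/9)         0                          
  chi_4 (2d, j=2)            2             2*cos(4*pi/9)        -2*cos(pi/9)         -1                   2*cos(2*pi/9)        0                          
  chi_5 (2d, j=3)            2             -1                   -1                   2                    -1                   0                          
  chi_6 (2d, j=4)            2             -2*cos(pi/9)         2*cos(2*pi/9)        -1                   2*cos(4*pi/9)        0                          

Spot check: chi_4 (2d, j=2) on {r^3, r^6} = -1.

Justification: D_9 has order 2*9 = 18 with 6 conjugacy classes, hence 6 irreducibles. Sum of squared dims 1 + 1 + 4 + 4 + 4 + 4 = 18 = |G|. Linear characters come from the abelianisation; the 2-dimensional irreps have character r^k -> 2*cos(2*pi*j*k/9), reflections -> 0.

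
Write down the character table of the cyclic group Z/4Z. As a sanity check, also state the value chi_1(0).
Character table of Z/4Z (irreps indexed chi_0,...,chi_3 with chi_k(m) = zeta_4^(k*m), zeta_4 = exp(2*pi*i/4)):
  irrep \ class  {0} (size 1)  {1} (size 1)  {2} (size 1)  {3} (size 1)
  chi_0          1             1             1             1           
  chi_1          1             I             -1            -I          
  chi_2          1             -1            1             -1          
  chi_3          1             -I            -1            I           

Spot check: chi_1(0) = zeta_4^(1*0) = zeta_4^0 = 1.

Explanation: Z/4Z is abelian, so all 4 irreducible complex representations are 1-dimensional. They are given by chi_k(m) = zeta_4^(k*m) for k = 0,...,3. Row orthogonality: sum_m chi_k(m) conj(chi_l(m)) = 4 * [k = l].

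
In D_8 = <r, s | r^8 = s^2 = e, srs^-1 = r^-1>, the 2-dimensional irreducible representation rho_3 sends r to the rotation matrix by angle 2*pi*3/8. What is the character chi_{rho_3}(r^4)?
chi_{rho_3}(r^4) = 2*cos(2*pi*3*4/8) = -2

Solution. rho_3(r^4) is rotation by angle 2*pi*3*4/8, whose trace is 2*cos(2*pi*3*4/8) = -2.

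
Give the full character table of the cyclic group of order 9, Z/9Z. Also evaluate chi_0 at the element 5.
Character table of Z/9Z (irreps indexed chi_0,...,chi_8 with chi_k(m) = zeta_9^(k*m), zeta_9 = exp(2*pi*i/9)):
  irrep \ class  {0} (size 1)  {1} (size 1)    {2} (size 1)    {3} (size 1)    {4} (size 1)    {5} (size 1)    {6} (size 1)    {7} (size 1)    {8} (size 1)  
  chi_0          1             1               1               1               1               1               1               1               1             
  chi_1          1             exp(2*I*pi/9)   exp(4*I*pi/9)   exp(2*I*pi/3)   exp(8*I*pi/9)   exp(-8*I*pi/9)  exp(-2*I*pi/3)  exp(-4*I*pi/9)  exp(-2*I*pi/9)
  chi_2          1             exp(4*I*pi/9)   exp(8*I*pi/9)   exp(-2*I*pi/3)  exp(-2*I*pi/9)  exp(2*I*pi/9)   exp(2*I*pi/3)   exp(-8*I*pi/9)  exp(-4*I*pi/9)
  chi_3          1             exp(2*I*pi/3)   exp(-2*I*pi/3)  1               exp(2*I*pi/3)   exp(-2*I*pi/3)  1               exp(2*I*pi/3)   exp(-2*I*pi/3)
  chi_4          1             exp(8*I*pi/9)   exp(-2*I*pi/9)  exp(2*I*pi/3)   exp(-4*I*pi/9)  exp(4*I*pi/9)   exp(-2*I*pi/3)  exp(2*I*pi/9)   exp(-8*I*pi/9)
  chi_5          1             exp(-8*I*pi/9)  exp(2*I*pi/9)   exp(-2*I*pi/3)  exp(4*I*pi/9)   exp(-4*I*pi/9)  exp(2*I*pi/3)   exp(-2*I*pi/9)  exp(8*I*pi/9) 
  chi_6          1             exp(-2*I*pi/3)  exp(2*I*pi/3)   1               exp(-2*I*pi/3)  exp(2*I*pi/3)   1               exp(-2*I*pi/3)  exp(2*I*pi/3) 
  chi_7          1             exp(-4*I*pi/9)  exp(-8*I*pi/9)  exp(2*I*pi/3)   exp(2*I*pi/9)   exp(-2*I*pi/9)  exp(-2*I*pi/3)  exp(8*I*pi/9)   exp(4*I*pi/9) 
  chi_8          1             exp(-2*I*pi/9)  exp(-4*I*pi/9)  exp(-2*I*pi/3)  exp(-8*I*pi/9)  exp(8*I*pi/9)   exp(2*I*pi/3)   exp(4*I*pi/9)   exp(2*I*pi/9) 

Spot check: chi_0(5) = zeta_9^(0*5) = zeta_9^0 = 1.

Justification: Z/9Z is abelian, so all 9 irreducible complex representations are 1-dimensional. They are given by chi_k(m) = zeta_9^(k*m) for k = 0,...,8. Row orthogonality: sum_m chi_k(m) conj(chi_l(m)) = 9 * [k = l].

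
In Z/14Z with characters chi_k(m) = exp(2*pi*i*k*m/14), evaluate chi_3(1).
chi_3(1) = zeta_14^3 = exp(3*I*pi/7)

Reasoning: chi_3(1) = zeta_14^(3*1) = zeta_14^3. Since zeta_14^14 = 1, this equals zeta_14^3 = exp(2*pi*i*3/14) = exp(3*I*pi/7).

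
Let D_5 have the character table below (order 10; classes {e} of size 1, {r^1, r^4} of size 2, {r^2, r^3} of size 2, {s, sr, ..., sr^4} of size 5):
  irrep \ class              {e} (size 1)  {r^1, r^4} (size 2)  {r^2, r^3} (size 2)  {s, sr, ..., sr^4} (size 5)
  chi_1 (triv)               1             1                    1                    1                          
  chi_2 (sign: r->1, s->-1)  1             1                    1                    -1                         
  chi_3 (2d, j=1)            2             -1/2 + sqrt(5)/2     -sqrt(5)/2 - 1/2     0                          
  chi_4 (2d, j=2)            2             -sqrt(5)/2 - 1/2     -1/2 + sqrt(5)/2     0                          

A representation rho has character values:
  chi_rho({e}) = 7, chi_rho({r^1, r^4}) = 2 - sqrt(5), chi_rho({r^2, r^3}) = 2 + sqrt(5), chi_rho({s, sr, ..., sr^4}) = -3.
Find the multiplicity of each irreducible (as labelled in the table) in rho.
Multiplicities: chi_1: 0, chi_2: 3, chi_3: 0, chi_4: 2.

Proof sketch: Use <chi_rho, chi> = (1/|G|) sum_C |C| * chi_rho(C) * conj(chi(C)) with |G| = 10 for each irreducible chi in the table:
  <chi_rho, chi_1> = (1/10)[1*(7)*conj(1) + 2*(2 - sqrt(5))*conj(1) + 2*(2 + sqrt(5))*conj(1) + 5*(-3)*conj(1)]
      = (1/10)[(7) + (4 - 2*sqrt(5)) + (4 + 2*sqrt(5)) + (-15)] = 0/10 = 0
  <chi_rho, chi_2> = (1/10)[1*(7)*conj(1) + 2*(2 - sqrt(5))*conj(1) + 2*(2 + sqrt(5))*conj(1) + 5*(-3)*conj(-1)]
      = (1/10)[(7) + (4 - 2*sqrt(5)) + (4 + 2*sqrt(5)) + (15)] = 30/10 = 3
  <chi_rho, chi_3> = (1/10)[1*(7)*conj(2) + 2*(2 - sqrt(5))*conj(-1/2 + sqrt(5)/2) + 2*(2 + sqrt(5))*conj(-sqrt(5)/2 - 1/2) + 5*(-3)*conj(0)]
      = (1/10)[(14) + (-7 + 3*sqrt(5)) + (-7 - 3*sqrt(5)) + (0)] = 0/10 = 0
  <chi_rho, chi_4> = (1/10)[1*(7)*conj(2) + 2*(2 - sqrt(5))*conj(-sqrt(5)/2 - 1/2) + 2*(2 + sqrt(5))*conj(-1/2 + sqrt(5)/2) + 5*(-3)*conj(0)]
      = (1/10)[(14) + (3 - sqrt(5)) + (sqrt(5) + 3) + (0)] = 20/10 = 2
Dimension check: dim(rho) = sum (mult * dim) = 0*1 + 3*1 + 0*2 + 2*2 = 7 = chi_rho(e) = 7.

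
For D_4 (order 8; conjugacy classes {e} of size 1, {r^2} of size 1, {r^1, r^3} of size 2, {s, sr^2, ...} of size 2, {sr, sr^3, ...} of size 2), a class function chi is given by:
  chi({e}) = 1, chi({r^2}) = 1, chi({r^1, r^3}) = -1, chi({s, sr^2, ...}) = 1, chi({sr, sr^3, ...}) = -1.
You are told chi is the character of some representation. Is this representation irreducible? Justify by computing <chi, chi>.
Irreducible: <chi, chi> = 1.

Justification: <chi, chi> = (1/|G|) sum_C |C| * |chi(C)|^2 = (1/8)[1*|1|^2 + 1*|1|^2 + 2*|-1|^2 + 2*|1|^2 + 2*|-1|^2]
  = (1/8)[(1) + (1) + (2) + (2) + (2)] = 8/8 = 1.
A character is irreducible iff <chi, chi> = 1, so this representation is irreducible.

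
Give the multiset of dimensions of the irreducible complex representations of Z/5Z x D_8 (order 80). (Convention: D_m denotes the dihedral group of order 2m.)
Dimensions: 1, 1, 1, 1, 1, 1, 1, 1, 1, 1, 1, 1, 1, 1, 1, 1, 1, 1, 1, 1, 2, 2, 2, 2, 2, 2, 2, 2, 2, 2, 2, 2, 2, 2, 2

Solution. There are 35 irreducibles (= number of conjugacy classes). Their dimensions d_i satisfy sum d_i^2 = |G| = 80: 1 + 1 + 1 + 1 + 1 + 1 + 1 + 1 + 1 + 1 + 1 + 1 + 1 + 1 + 1 + 1 + 1 + 1 + 1 + 1 + 4 + 4 + 4 + 4 + 4 + 4 + 4 + 4 + 4 + 4 + 4 + 4 + 4 + 4 + 4 = 80. (For the product with Z/5Z: each of the 5 1-dim characters of Z/5Z tensors with each irrep of D_8, giving 5 copies of each D_8-dimension.)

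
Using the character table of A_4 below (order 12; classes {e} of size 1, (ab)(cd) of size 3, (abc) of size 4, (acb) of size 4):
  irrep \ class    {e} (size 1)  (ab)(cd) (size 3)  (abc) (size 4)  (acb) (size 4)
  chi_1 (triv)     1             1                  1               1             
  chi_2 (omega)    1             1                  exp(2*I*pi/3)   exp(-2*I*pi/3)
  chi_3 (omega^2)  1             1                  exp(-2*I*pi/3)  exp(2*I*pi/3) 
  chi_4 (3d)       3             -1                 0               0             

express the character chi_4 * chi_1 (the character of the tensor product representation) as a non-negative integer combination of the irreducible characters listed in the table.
chi_4 tensor chi_1 = chi_4 (all other irreducibles have multiplicity 0).

Details: The character of a tensor product is the pointwise product (chi_4 * chi_1)(C) = chi_4(C) * chi_1(C):
  {e}: (3)*(1), (ab)(cd): (-1)*(1), (abc): (0)*(1), (acb): (0)*(1)
so (chi_4 * chi_1) takes values
  {e} -> 3, (ab)(cd) -> -1, (abc) -> 0, (acb) -> 0.
Now take the inner product of this character with each irreducible chi from the table, <chi_4*chi_1, chi> = (1/12) sum_C |C| (chi_4*chi_1)(C) conj(chi(C)):
  <chi_4*chi_1, chi_1> = (1/12)[1*(3)*conj(1) + 3*(-1)*conj(1) + 4*(0)*conj(1) + 4*(0)*conj(1)]
      = (1/12)[(3) + (-3) + (0) + (0)] = 0/12 = 0
  <chi_4*chi_1, chi_2> = (1/12)[1*(3)*conj(1) + 3*(-1)*conj(1) + 4*(0)*conj(exp(2*I*pi/3)) + 4*(0)*conj(exp(-2*I*pi/3))]
      = (1/12)[(3) + (-3) + (0) + (0)] = 0/12 = 0
  <chi_4*chi_1, chi_3> = (1/12)[1*(3)*conj(1) + 3*(-1)*conj(1) + 4*(0)*conj(exp(-2*I*pi/3)) + 4*(0)*conj(exp(2*I*pi/3))]
      = (1/12)[(3) + (-3) + (0) + (0)] = 0/12 = 0
  <chi_4*chi_1, chi_4> = (1/12)[1*(3)*conj(3) + 3*(-1)*conj(-1) + 4*(0)*conj(0) + 4*(0)*conj(0)]
      = (1/12)[(9) + (3) + (0) + (0)] = 12/12 = 1
(Exp terms are combined using exp(i*s)*conj(exp(i*t)) = exp(i*(s-t)), and sums of them are collapsed using the identity that for every m > 1 the m distinct m-th roots of unity sum to 0, e.g. 1 + exp(2*I*pi/3) + exp(-2*I*pi/3) = 0.)
Hence the multiplicities are chi_4: 1. Dimension check: dim(chi_4)*dim(chi_1) = 3*1 = 3 and sum (mult * dim) = 1*3 = 3.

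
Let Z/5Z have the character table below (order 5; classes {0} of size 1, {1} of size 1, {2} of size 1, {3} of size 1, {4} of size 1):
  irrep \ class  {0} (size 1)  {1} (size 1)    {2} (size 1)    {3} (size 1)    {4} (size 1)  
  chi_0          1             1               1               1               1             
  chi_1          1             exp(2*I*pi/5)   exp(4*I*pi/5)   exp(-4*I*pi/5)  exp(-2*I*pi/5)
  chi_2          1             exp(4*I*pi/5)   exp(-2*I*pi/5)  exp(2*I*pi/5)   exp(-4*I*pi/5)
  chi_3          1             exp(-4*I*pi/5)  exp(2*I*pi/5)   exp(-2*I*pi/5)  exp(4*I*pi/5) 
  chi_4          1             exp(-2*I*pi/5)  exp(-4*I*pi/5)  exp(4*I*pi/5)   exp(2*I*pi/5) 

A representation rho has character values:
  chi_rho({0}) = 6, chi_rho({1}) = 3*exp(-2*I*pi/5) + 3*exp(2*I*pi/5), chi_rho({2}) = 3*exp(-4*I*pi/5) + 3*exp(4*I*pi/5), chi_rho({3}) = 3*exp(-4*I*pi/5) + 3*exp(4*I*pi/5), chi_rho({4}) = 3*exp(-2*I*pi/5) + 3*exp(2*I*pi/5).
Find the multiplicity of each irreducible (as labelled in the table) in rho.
Multiplicities: chi_0: 0, chi_1: 3, chi_2: 0, chi_3: 0, chi_4: 3.

Working: Use <chi_rho, chi> = (1/|G|) sum_C |C| * chi_rho(C) * conj(chi(C)) with |G| = 5 for each irreducible chi in the table:
  <chi_rho, chi_0> = (1/5)[1*(6)*conj(1) + 1*(3*exp(-2*I*pi/5) + 3*exp(2*I*pi/5))*conj(1) + 1*(3*exp(-4*I*pi/5) + 3*exp(4*I*pi/5))*conj(1) + 1*(3*exp(-4*I*pi/5) + 3*exp(4*I*pi/5))*conj(1) + 1*(3*exp(-2*I*pi/5) + 3*exp(2*I*pi/5))*conj(1)]
      = (1/5)[(6) + (3*exp(-2*I*pi/5) + 3*exp(2*I*pi/5)) + (3*exp(-4*I*pi/5) + 3*exp(4*I*pi/5)) + (3*exp(-4*I*pi/5) + 3*exp(4*I*pi/5)) + (3*exp(-2*I*pi/5) + 3*exp(2*I*pi/5))] = 0/5 = 0
  <chi_rho, chi_1> = (1/5)[1*(6)*conj(1) + 1*(3*exp(-2*I*pi/5) + 3*exp(2*I*pi/5))*conj(exp(2*I*pi/5)) + 1*(3*exp(-4*I*pi/5) + 3*exp(4*I*pi/5))*conj(exp(4*I*pi/5)) + 1*(3*exp(-4*I*pi/5) + 3*exp(4*I*pi/5))*conj(exp(-4*I*pi/5)) + 1*(3*exp(-2*I*pi/5) + 3*exp(2*I*pi/5))*conj(exp(-2*I*pi/5))]
      = (1/5)[(6) + (3 + 3*exp(-4*I*pi/5)) + (3 + 3*exp(2*I*pi/5)) + (3 + 3*exp(-2*I*pi/5)) + (3 + 3*exp(4*I*pi/5))] = 15/5 = 3
  <chi_rho, chi_2> = (1/5)[1*(6)*conj(1) + 1*(3*exp(-2*I*pi/5) + 3*exp(2*I*pi/5))*conj(exp(4*I*pi/5)) + 1*(3*exp(-4*I*pi/5) + 3*exp(4*I*pi/5))*conj(exp(-2*I*pi/5)) + 1*(3*exp(-4*I*pi/5) + 3*exp(4*I*pi/5))*conj(exp(2*I*pi/5)) + 1*(3*exp(-2*I*pi/5) + 3*exp(2*I*pi/5))*conj(exp(-4*I*pi/5))]
      = (1/5)[(6) + (3*exp(-2*I*pi/5) + 3*exp(4*I*pi/5)) + (3*exp(-2*I*pi/5) + 3*exp(-4*I*pi/5)) + (3*exp(4*I*pi/5) + 3*exp(2*I*pi/5)) + (3*exp(-4*I*pi/5) + 3*exp(2*I*pi/5))] = 0/5 = 0
  <chi_rho, chi_3> = (1/5)[1*(6)*conj(1) + 1*(3*exp(-2*I*pi/5) + 3*exp(2*I*pi/5))*conj(exp(-4*I*pi/5)) + 1*(3*exp(-4*I*pi/5) + 3*exp(4*I*pi/5))*conj(exp(2*I*pi/5)) + 1*(3*exp(-4*I*pi/5) + 3*exp(4*I*pi/5))*conj(exp(-2*I*pi/5)) + 1*(3*exp(-2*I*pi/5) + 3*exp(2*I*pi/5))*conj(exp(4*I*pi/5))]
      = (1/5)[(6) + (3*exp(-4*I*pi/5) + 3*exp(2*I*pi/5)) + (3*exp(4*I*pi/5) + 3*exp(2*I*pi/5)) + (3*exp(-2*I*pi/5) + 3*exp(-4*I*pi/5)) + (3*exp(-2*I*pi/5) + 3*exp(4*I*pi/5))] = 0/5 = 0
  <chi_rho, chi_4> = (1/5)[1*(6)*conj(1) + 1*(3*exp(-2*I*pi/5) + 3*exp(2*I*pi/5))*conj(exp(-2*I*pi/5)) + 1*(3*exp(-4*I*pi/5) + 3*exp(4*I*pi/5))*conj(exp(-4*I*pi/5)) + 1*(3*exp(-4*I*pi/5) + 3*exp(4*I*pi/5))*conj(exp(4*I*pi/5)) + 1*(3*exp(-2*I*pi/5) + 3*exp(2*I*pi/5))*conj(exp(2*I*pi/5))]
      = (1/5)[(6) + (3 + 3*exp(4*I*pi/5)) + (3 + 3*exp(-2*I*pi/5)) + (3 + 3*exp(2*I*pi/5)) + (3 + 3*exp(-4*I*pi/5))] = 15/5 = 3
(Exp terms are combined using exp(i*s)*conj(exp(i*t)) = exp(i*(s-t)), and sums of them are collapsed using the identity that for every m > 1 the m distinct m-th roots of unity sum to 0, e.g. 1 + exp(2*I*pi/3) + exp(-2*I*pi/3) = 0.)
Dimension check: dim(rho) = sum (mult * dim) = 0*1 + 3*1 + 0*1 + 0*1 + 3*1 = 6 = chi_rho(e) = 6.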